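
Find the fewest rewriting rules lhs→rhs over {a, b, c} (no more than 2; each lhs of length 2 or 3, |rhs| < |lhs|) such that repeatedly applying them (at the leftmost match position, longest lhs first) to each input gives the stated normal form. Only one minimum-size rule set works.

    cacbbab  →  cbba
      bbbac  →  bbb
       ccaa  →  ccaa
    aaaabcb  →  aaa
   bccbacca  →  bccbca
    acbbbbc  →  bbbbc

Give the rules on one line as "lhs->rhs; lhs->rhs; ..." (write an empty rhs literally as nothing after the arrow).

ab->a; ac->

  | cacbbab => cbbab => cbba
  | bbbac => bbb
  | ccaa
  | aaaabcb => aaaacb => aaab => aaa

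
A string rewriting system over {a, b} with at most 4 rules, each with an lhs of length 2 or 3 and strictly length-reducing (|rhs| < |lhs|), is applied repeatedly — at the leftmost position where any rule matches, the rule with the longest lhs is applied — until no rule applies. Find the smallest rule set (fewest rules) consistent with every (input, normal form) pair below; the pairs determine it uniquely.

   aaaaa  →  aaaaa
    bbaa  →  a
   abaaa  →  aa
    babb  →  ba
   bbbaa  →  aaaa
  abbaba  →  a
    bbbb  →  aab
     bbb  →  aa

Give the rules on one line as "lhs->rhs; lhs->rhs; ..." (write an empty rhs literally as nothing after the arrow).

aba->; abb->a; bba->; bbb->aa

  | aaaaa
  | bbaa => a
  | abaaa => aa
  | babb => ba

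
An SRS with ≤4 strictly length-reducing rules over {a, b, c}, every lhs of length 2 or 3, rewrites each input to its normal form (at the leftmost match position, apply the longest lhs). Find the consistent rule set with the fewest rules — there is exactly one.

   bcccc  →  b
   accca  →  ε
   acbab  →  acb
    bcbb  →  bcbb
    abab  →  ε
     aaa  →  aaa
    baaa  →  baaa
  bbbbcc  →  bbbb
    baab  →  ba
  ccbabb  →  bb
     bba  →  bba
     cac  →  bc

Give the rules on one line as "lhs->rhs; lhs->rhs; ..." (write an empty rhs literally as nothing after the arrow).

ab->; ca->b; cc->

  | bcccc => bcc => b
  | accca => aca => ab => ε
  | acbab => acb
  | bcbb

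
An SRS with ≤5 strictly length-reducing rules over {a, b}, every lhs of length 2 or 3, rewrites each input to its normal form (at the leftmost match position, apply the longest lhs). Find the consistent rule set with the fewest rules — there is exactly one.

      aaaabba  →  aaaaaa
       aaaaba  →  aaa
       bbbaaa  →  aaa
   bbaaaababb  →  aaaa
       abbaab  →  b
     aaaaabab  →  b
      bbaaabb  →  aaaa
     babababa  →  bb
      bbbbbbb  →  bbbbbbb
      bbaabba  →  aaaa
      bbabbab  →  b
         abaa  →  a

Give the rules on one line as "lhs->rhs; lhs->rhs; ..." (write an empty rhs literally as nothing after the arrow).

  | aaaabba => aaaaaa
  | aaaaba => aaa
  | bbbaaa => bbaaa => baaa => aaa
  | bbaaaababb => baaaababb => aaaababb => aaabb => aaaa

ab->b; aba->; abb->aa; baa->aa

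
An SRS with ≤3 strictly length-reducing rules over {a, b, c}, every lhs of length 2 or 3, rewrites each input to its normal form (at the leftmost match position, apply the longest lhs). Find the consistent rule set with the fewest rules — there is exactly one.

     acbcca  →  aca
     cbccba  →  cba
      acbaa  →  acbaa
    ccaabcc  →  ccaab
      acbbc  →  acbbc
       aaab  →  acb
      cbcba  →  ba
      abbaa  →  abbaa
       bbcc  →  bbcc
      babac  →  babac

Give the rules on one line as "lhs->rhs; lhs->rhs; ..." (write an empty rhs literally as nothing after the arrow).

  | acbcca => aca
  | cbccba => cba
  | acbaa
  | ccaabcc => ccaabc => ccaab

aaa->ac; abc->ab; cbc->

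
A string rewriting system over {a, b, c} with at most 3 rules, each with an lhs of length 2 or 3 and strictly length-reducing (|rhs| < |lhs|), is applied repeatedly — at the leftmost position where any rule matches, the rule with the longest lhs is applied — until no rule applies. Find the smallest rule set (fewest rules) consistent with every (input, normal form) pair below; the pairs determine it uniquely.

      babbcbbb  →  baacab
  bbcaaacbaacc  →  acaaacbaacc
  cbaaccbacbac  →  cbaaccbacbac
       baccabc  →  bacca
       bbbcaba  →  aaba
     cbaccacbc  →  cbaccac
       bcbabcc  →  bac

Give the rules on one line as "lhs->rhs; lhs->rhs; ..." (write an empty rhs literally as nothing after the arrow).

bb->a; bc->

  | babbcbbb => baacbbb => baacab
  | bbcaaacbaacc => acaaacbaacc
  | cbaaccbacbac
  | baccabc => bacca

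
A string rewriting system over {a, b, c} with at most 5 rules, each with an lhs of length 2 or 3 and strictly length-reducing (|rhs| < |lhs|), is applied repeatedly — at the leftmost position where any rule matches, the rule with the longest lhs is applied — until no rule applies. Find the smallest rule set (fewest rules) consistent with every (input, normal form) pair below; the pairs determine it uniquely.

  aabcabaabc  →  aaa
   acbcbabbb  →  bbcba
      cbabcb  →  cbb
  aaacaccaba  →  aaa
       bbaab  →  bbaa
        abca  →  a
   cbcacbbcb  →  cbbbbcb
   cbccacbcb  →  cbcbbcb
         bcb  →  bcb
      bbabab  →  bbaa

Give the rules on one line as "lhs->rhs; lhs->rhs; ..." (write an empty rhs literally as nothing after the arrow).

ab->a; abc->; ac->b; cac->b

  | aabcabaabc => aabaabc => aaaabc => aaa
  | acbcbabbb => bbcbabbb => bbcbabb => bbcbab => bbcba
  | cbabcb => cbb
  | aaacaccaba => aabaccaba => aaaccaba => aabcaba => aaba => aaa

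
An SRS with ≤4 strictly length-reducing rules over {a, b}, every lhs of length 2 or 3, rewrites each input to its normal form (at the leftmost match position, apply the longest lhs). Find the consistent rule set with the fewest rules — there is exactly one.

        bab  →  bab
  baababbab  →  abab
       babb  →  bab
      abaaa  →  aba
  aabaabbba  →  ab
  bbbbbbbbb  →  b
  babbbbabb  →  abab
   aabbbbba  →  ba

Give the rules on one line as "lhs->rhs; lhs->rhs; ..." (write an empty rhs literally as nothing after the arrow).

  | bab
  | baababbab => bbabbab => bbbab => abab
  | babb => bab
  | abaaa => aba

aa->; bb->b; bba->b; bbb->ab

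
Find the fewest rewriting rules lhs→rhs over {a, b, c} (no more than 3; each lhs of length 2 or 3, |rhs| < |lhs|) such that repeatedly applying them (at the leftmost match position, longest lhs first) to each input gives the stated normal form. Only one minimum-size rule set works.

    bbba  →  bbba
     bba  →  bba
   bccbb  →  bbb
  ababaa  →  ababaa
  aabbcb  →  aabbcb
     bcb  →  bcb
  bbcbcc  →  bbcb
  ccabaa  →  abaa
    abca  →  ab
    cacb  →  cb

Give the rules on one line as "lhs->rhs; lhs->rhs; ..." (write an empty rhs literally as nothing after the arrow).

  | bbba
  | bba
  | bccbb => bbb
  | ababaa

ca->; cc->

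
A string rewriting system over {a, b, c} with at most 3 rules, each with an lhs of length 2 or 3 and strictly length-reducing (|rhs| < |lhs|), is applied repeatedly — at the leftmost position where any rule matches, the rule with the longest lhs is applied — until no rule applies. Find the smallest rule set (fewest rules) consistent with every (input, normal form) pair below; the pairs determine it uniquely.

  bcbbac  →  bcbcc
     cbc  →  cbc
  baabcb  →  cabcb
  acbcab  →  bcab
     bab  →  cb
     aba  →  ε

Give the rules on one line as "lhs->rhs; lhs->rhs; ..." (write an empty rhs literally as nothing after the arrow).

  | bcbbac => bcbcc
  | cbc
  | baabcb => cabcb
  | acbcab => bcab

ac->; ba->c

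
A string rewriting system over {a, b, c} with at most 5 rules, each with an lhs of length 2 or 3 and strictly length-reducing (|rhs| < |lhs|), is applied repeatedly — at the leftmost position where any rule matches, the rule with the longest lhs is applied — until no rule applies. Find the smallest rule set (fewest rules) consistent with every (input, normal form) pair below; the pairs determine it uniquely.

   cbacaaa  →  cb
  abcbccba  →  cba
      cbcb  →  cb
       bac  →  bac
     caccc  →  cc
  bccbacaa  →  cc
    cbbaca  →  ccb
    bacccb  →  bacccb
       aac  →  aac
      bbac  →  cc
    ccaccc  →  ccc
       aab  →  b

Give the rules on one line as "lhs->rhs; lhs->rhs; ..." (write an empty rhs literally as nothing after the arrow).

  | cbacaaa => cbabaa => cbbaa => cca => cb
  | abcbccba => bcbccba => bccba => cba
  | cbcb => cb
  | bac

ab->b; bba->c; bc->; ca->b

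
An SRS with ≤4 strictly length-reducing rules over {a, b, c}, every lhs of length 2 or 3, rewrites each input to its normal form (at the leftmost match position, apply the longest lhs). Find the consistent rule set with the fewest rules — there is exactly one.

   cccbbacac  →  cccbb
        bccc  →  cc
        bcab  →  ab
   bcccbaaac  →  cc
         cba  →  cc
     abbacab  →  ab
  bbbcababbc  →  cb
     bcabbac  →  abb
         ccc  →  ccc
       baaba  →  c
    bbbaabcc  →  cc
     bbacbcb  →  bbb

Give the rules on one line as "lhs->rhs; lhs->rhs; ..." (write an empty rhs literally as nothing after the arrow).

  | cccbbacac => cccbbac => cccbb
  | bccc => cc
  | bcab => ab
  | bcccbaaac => ccbaaac => cccaac => ccac => cc

ba->c; bac->b; bc->; ca->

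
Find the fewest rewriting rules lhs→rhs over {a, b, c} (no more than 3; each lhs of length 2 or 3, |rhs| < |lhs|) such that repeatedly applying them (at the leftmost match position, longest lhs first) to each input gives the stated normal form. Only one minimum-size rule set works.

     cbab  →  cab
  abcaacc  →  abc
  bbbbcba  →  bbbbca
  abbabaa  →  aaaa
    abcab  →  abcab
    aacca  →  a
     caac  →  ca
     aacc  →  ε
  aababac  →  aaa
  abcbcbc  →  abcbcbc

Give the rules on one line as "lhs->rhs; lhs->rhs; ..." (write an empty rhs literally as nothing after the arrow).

ac->; ba->a

  | cbab => cab
  | abcaacc => abcac => abc
  | bbbbcba => bbbbca
  | abbabaa => ababaa => aabaa => aaaa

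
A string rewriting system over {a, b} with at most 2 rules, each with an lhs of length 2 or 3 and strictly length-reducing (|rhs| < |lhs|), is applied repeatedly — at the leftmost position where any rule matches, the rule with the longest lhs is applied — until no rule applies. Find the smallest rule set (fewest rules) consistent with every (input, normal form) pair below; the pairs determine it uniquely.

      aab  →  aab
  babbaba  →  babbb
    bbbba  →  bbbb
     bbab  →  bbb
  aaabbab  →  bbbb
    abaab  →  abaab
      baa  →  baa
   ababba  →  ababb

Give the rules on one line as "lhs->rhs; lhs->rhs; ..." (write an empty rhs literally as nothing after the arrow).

  | aab
  | babbaba => babbba => babbb
  | bbbba => bbbb
  | bbab => bbb

aaa->b; bba->bb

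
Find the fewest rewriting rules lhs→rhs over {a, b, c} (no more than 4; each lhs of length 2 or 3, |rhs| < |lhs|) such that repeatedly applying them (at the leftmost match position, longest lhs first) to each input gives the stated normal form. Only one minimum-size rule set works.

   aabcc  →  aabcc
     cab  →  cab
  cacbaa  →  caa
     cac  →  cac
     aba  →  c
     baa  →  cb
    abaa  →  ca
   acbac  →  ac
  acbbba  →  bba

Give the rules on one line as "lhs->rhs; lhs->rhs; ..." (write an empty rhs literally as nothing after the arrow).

  | aabcc
  | cab
  | cacbaa => caa
  | cac

aba->c; acb->; baa->cb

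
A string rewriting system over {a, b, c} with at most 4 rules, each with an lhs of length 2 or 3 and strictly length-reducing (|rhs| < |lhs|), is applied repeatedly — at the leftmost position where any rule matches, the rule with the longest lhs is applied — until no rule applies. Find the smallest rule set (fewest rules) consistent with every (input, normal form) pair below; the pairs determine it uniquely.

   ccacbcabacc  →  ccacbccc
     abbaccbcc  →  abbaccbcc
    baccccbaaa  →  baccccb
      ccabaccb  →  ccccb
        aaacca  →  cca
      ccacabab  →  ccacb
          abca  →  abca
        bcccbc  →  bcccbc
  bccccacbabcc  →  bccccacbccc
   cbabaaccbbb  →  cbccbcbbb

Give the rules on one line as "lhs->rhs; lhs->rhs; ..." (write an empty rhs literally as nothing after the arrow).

  | ccacbcabacc => ccacbccc
  | abbaccbcc
  | baccccbaaa => baccccb
  | ccabaccb => ccccb

aaa->; aac->cb; aba->; bab->bc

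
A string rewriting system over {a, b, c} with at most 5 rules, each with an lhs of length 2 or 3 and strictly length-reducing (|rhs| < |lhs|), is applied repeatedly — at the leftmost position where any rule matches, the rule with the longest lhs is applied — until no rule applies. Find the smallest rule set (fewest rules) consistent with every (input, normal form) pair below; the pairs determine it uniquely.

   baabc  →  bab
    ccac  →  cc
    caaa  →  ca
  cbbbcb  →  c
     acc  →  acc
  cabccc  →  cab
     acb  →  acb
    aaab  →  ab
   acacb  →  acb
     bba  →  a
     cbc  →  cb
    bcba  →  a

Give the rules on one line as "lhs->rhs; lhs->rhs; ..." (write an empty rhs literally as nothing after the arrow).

  | baabc => babc => bab
  | ccac => cc
  | caaa => caa => ca
  | cbbbcb => cbcb => cbb => c

aa->a; bb->; bc->b; cac->c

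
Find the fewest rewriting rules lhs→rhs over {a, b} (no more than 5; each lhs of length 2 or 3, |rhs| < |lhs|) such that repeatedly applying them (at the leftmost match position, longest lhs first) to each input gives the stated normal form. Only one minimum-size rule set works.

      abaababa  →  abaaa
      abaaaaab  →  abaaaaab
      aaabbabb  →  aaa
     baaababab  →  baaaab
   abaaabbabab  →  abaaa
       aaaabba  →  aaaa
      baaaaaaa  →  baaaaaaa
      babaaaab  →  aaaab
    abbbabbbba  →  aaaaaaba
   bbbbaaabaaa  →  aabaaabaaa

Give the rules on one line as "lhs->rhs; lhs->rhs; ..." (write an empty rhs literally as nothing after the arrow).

  | abaababa => abaaa
  | abaaaaab
  | aaabbabb => aaabb => aaa
  | baaababab => baaaab

bab->; bb->; bba->; bbb->aa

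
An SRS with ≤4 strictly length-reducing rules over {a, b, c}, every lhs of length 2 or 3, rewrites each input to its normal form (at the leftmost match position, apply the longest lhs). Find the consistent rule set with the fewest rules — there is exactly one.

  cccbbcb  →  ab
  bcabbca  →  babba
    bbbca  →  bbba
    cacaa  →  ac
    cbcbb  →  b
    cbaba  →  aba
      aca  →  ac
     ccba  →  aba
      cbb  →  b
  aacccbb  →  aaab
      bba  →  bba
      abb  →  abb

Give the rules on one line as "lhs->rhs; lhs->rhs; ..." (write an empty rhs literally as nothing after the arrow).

  | cccbbcb => acbbcb => abcb => ab
  | bcabbca => babbca => babba
  | bbbca => bbba
  | cacaa => acaa => aca => ac

aca->ac; ca->a; cb->; cc->a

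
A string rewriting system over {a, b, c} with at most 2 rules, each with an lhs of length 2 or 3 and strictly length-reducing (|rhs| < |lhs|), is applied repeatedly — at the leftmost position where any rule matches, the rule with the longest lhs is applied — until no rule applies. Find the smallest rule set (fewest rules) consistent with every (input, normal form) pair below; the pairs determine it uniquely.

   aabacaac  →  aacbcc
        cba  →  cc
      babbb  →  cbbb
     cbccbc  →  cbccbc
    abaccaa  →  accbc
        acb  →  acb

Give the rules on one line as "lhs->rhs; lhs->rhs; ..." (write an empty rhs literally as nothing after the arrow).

ba->c; caa->bc

  | aabacaac => aaccaac => aacbcc
  | cba => cc
  | babbb => cbbb
  | cbccbc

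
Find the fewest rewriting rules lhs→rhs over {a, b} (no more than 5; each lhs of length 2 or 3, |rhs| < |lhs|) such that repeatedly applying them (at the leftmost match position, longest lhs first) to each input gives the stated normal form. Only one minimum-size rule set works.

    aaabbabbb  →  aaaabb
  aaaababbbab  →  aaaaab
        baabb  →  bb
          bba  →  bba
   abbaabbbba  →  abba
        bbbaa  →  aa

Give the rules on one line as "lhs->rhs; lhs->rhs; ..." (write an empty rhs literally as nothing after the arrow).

  | aaabbabbb => aaabaabb => aaaabb
  | aaaababbbab => aaaabbbab => aaaaab
  | baabb => bb
  | bba

aba->a; baa->; bab->aa; bbb->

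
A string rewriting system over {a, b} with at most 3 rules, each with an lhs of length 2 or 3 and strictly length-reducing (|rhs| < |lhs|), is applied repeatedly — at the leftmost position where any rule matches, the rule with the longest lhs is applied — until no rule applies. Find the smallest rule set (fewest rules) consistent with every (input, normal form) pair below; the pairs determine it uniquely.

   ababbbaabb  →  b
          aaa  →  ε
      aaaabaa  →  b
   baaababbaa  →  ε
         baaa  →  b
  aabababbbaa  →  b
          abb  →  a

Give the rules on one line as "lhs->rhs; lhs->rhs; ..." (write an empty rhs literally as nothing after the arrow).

  | ababbbaabb => abbbaabb => abaabb => aabb => bbb => b
  | aaa => ba => ε
  | aaaabaa => baabaa => abaa => aa => b
  | baaababbaa => aababbaa => bbabbaa => abbaa => aaa => ba => ε

aa->b; ba->; bb->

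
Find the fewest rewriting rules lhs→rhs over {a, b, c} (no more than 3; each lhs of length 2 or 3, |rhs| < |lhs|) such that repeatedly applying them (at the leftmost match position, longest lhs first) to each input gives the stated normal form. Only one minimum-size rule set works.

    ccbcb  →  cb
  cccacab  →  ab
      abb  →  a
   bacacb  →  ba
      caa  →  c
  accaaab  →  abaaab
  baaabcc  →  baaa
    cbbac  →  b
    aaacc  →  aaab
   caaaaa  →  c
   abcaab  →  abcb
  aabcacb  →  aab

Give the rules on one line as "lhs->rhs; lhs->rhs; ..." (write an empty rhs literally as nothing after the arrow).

bb->; ca->c; cc->b

  | ccbcb => bbcb => cb
  | cccacab => bcacab => bccab => bbab => ab
  | abb => a
  | bacacb => baccb => babb => ba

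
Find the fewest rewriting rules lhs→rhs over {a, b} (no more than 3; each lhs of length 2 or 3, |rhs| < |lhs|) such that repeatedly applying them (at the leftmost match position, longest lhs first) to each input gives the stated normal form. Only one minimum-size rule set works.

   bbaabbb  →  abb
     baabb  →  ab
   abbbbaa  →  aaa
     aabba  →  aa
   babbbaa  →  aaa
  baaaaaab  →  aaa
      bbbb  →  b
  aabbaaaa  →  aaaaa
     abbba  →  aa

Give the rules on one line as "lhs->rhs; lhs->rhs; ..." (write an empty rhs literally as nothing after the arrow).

  | bbaabbb => baabbb => aabbb => babb => abb
  | baabb => aabb => bab => ab
  | abbbbaa => abaa => aaa
  | aabba => baba => aba => aa

aab->ba; ba->a; bbb->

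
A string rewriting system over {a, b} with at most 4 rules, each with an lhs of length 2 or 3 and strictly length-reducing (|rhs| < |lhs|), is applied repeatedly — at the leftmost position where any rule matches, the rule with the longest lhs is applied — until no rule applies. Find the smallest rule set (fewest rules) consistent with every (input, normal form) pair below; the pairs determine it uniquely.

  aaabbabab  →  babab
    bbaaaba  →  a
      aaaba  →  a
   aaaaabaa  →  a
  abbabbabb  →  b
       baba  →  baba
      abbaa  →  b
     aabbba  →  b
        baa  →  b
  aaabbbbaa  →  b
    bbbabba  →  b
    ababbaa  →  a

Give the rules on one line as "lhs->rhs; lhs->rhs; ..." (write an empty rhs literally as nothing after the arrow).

  | aaabbabab => bbbabab => babab
  | bbaaaba => aaaba => bba => a
  | aaaba => bba => a
  | aaaaabaa => baabaa => baaaa => bba => a

aa->; aaa->b; aab->aa; bb->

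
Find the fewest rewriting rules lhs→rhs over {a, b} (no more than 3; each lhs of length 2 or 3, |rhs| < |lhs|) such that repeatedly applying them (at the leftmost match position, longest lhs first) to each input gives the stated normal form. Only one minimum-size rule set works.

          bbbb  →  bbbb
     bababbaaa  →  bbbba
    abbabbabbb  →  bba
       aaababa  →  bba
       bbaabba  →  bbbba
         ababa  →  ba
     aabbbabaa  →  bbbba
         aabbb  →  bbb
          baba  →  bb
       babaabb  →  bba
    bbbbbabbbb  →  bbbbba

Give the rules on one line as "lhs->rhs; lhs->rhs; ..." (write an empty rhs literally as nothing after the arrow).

  | bbbb
  | bababbaaa => baabbaaa => bbbaaa => bbbba
  | abbabbabbb => ababbabbb => aabbabbb => bbabbb => bbabb => bbab => bba
  | aaababa => bababa => baaba => bba

aa->b; aab->b; ab->a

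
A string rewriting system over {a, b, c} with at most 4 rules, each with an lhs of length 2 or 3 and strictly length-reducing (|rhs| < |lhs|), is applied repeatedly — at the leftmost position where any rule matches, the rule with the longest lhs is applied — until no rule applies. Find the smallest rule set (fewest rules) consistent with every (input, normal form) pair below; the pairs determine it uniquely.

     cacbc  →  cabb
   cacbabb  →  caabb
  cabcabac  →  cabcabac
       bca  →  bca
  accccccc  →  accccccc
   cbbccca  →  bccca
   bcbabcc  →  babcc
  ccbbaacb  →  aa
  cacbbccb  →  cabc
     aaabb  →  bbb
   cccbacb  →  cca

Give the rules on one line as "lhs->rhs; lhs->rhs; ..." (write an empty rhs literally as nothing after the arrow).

aaa->b; cb->; cbc->bb

  | cacbc => cabb
  | cacbabb => caabb
  | cabcabac
  | bca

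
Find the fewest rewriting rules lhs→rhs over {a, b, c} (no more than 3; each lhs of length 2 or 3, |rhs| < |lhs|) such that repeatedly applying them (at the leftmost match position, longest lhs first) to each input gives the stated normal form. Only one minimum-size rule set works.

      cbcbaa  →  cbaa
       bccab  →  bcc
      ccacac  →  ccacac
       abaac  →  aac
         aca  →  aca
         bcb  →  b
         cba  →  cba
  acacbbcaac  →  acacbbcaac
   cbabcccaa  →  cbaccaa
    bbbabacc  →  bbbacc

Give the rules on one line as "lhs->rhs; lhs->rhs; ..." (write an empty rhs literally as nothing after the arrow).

ab->; abc->a; bcb->b

  | cbcbaa => cbaa
  | bccab => bcc
  | ccacac
  | abaac => aac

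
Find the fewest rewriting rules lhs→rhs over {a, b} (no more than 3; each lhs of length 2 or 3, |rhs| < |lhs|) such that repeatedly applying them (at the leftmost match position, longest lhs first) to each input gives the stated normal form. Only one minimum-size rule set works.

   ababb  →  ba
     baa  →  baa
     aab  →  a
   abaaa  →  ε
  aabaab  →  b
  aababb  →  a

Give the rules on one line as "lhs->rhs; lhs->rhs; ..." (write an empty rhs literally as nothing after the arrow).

aaa->; ab->; abb->ba

  | ababb => abb => ba
  | baa
  | aab => a
  | abaaa => aaa => ε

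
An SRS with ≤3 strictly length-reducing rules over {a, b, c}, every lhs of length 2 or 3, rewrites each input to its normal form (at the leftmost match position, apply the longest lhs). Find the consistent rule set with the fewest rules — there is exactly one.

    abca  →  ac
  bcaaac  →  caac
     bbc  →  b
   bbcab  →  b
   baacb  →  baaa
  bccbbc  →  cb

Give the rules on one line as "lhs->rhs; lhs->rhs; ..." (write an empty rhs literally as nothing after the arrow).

  | abca => ac
  | bcaaac => caac
  | bbc => b
  | bbcab => bcb => b

acb->aa; bc->; bca->c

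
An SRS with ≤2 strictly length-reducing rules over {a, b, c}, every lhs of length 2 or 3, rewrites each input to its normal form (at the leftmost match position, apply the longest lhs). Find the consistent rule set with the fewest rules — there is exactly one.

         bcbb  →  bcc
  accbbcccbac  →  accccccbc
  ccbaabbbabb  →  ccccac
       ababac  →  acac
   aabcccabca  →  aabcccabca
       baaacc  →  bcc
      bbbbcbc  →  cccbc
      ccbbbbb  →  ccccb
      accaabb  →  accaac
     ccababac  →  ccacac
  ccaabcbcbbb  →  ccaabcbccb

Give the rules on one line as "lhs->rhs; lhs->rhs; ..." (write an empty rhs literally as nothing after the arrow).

ba->b; bb->c

  | bcbb => bcc
  | accbbcccbac => accccccbac => accccccbc
  | ccbaabbbabb => ccbabbbabb => ccbbbbabb => cccbbabb => ccccabb => ccccac
  | ababac => abbac => acac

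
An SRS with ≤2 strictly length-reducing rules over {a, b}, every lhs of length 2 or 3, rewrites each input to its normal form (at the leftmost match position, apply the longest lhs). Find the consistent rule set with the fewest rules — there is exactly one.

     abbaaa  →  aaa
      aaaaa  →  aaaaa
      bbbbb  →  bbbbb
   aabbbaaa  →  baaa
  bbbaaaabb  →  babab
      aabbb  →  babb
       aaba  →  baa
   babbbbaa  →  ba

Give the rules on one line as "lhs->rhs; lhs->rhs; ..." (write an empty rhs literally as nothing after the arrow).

aab->ba; bba->

  | abbaaa => aaa
  | aaaaa
  | bbbbb
  | aabbbaaa => babbaaa => baaa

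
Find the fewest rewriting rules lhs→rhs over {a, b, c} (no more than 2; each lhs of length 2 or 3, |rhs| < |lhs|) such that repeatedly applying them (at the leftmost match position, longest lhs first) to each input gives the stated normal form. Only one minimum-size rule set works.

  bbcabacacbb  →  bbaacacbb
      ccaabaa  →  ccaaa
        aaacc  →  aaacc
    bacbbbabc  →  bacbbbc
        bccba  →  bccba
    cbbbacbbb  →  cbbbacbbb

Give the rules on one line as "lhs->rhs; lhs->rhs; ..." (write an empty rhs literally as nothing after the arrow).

ab->; cab->a

  | bbcabacacbb => bbaacacbb
  | ccaabaa => ccaaa
  | aaacc
  | bacbbbabc => bacbbbc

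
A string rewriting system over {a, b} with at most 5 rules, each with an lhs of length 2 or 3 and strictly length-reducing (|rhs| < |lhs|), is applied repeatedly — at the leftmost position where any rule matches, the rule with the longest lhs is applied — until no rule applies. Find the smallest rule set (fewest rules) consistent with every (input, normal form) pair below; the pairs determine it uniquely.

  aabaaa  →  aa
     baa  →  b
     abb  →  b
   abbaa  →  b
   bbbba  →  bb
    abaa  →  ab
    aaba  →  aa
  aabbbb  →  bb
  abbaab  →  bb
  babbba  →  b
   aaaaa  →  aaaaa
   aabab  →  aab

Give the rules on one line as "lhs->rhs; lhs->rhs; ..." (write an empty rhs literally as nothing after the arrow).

abb->b; ba->; baa->b; bba->

  | aabaaa => aaba => aa
  | baa => b
  | abb => b
  | abbaa => baa => b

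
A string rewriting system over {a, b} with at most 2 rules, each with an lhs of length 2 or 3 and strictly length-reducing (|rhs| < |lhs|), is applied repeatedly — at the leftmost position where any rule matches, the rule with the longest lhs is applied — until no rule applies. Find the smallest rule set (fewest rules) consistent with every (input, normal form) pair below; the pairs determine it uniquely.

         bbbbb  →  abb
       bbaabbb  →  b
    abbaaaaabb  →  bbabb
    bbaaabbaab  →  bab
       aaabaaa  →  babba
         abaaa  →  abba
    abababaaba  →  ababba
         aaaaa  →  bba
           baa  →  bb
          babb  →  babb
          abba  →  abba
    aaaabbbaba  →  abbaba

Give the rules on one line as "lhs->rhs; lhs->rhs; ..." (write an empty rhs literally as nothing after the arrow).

  | bbbbb => abb
  | bbaabbb => bbbbbb => abbb => aa => b
  | abbaaaaabb => abbbaaabb => aaaaabb => baaabb => bbabb
  | bbaaabbaab => bbbabbaab => aabbaab => bbbaab => aaab => bab

aa->b; bbb->a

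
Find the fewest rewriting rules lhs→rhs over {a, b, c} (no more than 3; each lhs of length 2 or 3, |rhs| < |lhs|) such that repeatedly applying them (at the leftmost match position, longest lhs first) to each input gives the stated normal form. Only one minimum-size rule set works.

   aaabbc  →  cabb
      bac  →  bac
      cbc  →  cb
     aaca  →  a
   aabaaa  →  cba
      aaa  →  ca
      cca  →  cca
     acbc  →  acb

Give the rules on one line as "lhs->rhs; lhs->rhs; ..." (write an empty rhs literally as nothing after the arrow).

  | aaabbc => cabbc => cabb
  | bac
  | cbc => cb
  | aaca => a

aa->c; aac->; bc->b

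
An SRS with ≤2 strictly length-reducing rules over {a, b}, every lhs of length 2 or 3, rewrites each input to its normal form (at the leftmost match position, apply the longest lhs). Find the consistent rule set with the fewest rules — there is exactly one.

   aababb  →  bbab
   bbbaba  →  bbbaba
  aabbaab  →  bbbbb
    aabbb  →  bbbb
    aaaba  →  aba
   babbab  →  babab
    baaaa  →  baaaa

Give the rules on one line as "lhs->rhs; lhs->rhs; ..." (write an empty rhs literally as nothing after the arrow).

  | aababb => bbabb => bbab
  | bbbaba
  | aabbaab => bbbaab => bbbbb
  | aabbb => bbbb

aab->bb; abb->ab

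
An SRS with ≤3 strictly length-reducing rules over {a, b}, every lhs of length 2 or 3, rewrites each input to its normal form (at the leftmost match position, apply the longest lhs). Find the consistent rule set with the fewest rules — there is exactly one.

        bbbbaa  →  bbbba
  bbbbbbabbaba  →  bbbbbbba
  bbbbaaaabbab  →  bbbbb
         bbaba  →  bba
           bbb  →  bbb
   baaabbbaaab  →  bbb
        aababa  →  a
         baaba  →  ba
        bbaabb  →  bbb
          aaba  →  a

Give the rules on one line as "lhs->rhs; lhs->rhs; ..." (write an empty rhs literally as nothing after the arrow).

aa->a; ab->

  | bbbbaa => bbbba
  | bbbbbbabbaba => bbbbbbbaba => bbbbbbba
  | bbbbaaaabbab => bbbbaaabbab => bbbbaabbab => bbbbabbab => bbbbbab => bbbbb
  | bbaba => bba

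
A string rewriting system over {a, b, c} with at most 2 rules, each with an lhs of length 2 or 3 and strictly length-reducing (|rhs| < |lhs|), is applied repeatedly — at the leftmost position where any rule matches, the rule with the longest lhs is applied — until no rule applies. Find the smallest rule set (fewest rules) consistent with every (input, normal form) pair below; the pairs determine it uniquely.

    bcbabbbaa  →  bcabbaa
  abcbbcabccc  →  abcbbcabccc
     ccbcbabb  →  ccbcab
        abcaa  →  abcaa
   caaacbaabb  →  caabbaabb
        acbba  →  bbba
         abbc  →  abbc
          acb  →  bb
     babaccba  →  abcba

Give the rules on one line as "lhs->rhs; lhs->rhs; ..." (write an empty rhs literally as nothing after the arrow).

ac->b; bab->a

  | bcbabbbaa => bcabbaa
  | abcbbcabccc
  | ccbcbabb => ccbcab
  | abcaa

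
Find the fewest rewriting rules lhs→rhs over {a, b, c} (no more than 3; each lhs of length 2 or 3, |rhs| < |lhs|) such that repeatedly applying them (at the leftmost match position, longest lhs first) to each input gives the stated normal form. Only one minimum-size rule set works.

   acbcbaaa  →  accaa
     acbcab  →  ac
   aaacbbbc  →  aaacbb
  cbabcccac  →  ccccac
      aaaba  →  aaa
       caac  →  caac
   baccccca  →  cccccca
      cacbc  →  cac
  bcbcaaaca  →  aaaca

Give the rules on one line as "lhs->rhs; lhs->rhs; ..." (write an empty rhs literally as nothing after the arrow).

ab->; ba->c; bc->

  | acbcbaaa => acbaaa => accaa
  | acbcab => acab => ac
  | aaacbbbc => aaacbb
  | cbabcccac => ccbcccac => ccccac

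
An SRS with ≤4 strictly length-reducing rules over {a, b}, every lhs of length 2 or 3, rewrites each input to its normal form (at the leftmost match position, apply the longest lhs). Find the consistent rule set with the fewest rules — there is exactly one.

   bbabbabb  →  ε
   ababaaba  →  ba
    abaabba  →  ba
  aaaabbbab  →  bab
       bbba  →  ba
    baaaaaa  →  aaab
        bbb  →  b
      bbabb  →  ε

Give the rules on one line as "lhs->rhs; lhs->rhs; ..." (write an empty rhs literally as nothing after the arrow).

  | bbabbabb => abbabb => bbabb => abb => bb => ε
  | ababaaba => abaabba => aabbba => abbba => bbba => ba
  | abaabba => aabbba => abbba => bbba => ba
  | aaaabbbab => aaabbbab => aabbbab => abbbab => bbbab => bab

abb->bb; baa->ab; bb->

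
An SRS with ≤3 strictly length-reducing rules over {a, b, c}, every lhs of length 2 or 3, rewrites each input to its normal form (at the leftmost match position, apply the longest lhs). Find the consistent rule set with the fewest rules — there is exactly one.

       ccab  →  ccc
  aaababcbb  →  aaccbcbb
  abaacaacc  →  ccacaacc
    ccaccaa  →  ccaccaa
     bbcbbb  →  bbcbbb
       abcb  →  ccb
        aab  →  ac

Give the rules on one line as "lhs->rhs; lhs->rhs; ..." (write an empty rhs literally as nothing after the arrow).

ab->c; aba->cc

  | ccab => ccc
  | aaababcbb => aaccbcbb
  | abaacaacc => ccacaacc
  | ccaccaa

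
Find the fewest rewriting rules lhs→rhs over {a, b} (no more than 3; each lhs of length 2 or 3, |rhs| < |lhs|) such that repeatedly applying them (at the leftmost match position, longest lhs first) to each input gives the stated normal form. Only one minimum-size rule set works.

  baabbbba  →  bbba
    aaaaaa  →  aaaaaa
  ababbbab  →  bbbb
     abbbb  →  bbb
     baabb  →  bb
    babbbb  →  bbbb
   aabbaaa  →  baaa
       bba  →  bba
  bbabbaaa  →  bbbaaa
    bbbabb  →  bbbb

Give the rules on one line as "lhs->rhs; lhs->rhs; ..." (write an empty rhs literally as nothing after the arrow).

ab->b; abb->b

  | baabbbba => babbba => bbba
  | aaaaaa
  | ababbbab => babbbab => bbbab => bbbb
  | abbbb => bbb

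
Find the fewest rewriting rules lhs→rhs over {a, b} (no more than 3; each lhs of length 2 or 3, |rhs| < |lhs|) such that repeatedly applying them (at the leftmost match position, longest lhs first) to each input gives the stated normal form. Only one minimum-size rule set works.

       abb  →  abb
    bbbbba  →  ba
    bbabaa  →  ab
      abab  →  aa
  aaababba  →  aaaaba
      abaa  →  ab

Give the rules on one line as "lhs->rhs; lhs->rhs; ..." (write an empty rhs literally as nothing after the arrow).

baa->b; bab->a; bba->a

  | abb
  | bbbbba => bbba => ba
  | bbabaa => abaa => ab
  | abab => aa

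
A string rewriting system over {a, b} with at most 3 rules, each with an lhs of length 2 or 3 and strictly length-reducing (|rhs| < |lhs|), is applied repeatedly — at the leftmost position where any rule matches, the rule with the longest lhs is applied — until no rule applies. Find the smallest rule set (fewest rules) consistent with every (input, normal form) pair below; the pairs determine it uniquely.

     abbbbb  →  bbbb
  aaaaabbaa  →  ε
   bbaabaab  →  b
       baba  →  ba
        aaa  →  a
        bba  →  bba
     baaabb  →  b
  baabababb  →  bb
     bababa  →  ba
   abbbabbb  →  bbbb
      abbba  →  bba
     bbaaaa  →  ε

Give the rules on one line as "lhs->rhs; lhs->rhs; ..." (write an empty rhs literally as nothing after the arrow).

  | abbbbb => bbbb
  | aaaaabbaa => aaabbaa => abbaa => baa => aa => ε
  | bbaabaab => baabaab => aabaab => baab => aab => b
  | baba => ba

aa->; ab->; baa->aa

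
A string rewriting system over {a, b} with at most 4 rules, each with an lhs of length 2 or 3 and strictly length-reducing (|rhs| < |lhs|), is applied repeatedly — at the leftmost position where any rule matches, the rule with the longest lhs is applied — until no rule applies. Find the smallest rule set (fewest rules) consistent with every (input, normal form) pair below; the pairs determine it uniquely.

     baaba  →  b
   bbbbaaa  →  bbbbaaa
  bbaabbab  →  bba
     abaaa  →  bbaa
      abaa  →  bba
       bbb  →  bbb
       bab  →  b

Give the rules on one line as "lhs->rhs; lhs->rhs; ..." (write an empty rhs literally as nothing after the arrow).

ab->; aba->bb; abb->

  | baaba => babb => b
  | bbbbaaa
  | bbaabbab => bbaab => bba
  | abaaa => bbaa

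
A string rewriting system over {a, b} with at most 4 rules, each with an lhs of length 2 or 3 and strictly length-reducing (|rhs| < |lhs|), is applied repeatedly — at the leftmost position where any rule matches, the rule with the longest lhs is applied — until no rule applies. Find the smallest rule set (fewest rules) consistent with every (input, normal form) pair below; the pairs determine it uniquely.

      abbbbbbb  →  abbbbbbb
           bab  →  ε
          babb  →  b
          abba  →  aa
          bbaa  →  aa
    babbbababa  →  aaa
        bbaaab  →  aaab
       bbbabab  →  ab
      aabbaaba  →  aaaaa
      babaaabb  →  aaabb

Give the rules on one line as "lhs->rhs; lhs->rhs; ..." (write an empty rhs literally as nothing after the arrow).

  | abbbbbbb
  | bab => ε
  | babb => b
  | abba => aa

aba->aa; bab->; bba->a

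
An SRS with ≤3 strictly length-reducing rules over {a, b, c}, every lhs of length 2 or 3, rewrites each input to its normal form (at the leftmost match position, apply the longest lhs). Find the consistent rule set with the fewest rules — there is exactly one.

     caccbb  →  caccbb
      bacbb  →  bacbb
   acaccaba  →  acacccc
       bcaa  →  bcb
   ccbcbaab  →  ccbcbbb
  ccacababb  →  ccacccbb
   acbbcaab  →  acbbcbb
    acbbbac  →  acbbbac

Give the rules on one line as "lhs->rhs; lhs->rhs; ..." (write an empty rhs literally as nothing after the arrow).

aa->b; aba->cc

  | caccbb
  | bacbb
  | acaccaba => acacccc
  | bcaa => bcb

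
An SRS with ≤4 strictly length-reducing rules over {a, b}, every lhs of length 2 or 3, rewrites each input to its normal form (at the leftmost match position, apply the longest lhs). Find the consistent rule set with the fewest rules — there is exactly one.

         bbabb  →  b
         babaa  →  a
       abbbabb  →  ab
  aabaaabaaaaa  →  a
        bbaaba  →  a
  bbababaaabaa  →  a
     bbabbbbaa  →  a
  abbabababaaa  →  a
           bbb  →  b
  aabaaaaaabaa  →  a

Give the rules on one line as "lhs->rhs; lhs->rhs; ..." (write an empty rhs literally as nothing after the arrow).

aa->a; ba->; bb->b

  | bbabb => babb => bb => b
  | babaa => baa => a
  | abbbabb => abbabb => ababb => abb => ab
  | aabaaabaaaaa => abaaabaaaaa => aaabaaaaa => aabaaaaa => abaaaaa => aaaaa => aaaa => aaa => aa => a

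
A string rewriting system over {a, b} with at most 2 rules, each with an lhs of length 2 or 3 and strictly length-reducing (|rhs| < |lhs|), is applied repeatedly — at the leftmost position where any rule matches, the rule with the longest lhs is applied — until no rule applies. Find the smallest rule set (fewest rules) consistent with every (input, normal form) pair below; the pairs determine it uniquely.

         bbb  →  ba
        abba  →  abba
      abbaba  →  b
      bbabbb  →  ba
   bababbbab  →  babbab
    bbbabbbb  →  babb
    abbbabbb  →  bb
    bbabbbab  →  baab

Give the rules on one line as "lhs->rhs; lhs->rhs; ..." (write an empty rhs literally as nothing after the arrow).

  | bbb => ba
  | abba
  | abbaba => abbb => aba => b
  | bbabbb => bbaba => bbb => ba

aba->b; bbb->ba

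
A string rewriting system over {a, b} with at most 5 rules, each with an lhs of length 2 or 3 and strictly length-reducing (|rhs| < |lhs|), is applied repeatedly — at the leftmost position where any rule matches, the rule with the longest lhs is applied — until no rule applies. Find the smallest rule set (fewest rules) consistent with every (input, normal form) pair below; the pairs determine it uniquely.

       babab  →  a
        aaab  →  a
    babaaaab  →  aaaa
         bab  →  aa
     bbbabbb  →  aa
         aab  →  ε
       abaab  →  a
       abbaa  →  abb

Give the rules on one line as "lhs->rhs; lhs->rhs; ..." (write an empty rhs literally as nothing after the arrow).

  | babab => aaab => a
  | aaab => a
  | babaaaab => aaaaaab => aaaa
  | bab => aa

aab->; aba->aa; ba->b; bab->aa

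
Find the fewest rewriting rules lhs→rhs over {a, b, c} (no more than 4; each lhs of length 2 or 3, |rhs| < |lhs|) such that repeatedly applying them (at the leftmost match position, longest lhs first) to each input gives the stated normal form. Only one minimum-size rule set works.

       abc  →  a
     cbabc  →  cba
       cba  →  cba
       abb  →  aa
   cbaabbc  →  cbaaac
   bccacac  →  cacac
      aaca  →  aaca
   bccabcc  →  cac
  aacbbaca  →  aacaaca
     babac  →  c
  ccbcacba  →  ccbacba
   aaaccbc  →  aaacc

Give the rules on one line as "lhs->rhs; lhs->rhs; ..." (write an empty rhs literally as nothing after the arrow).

aba->c; bb->a; bc->; bca->ba

  | abc => a
  | cbabc => cba
  | cba
  | abb => aa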